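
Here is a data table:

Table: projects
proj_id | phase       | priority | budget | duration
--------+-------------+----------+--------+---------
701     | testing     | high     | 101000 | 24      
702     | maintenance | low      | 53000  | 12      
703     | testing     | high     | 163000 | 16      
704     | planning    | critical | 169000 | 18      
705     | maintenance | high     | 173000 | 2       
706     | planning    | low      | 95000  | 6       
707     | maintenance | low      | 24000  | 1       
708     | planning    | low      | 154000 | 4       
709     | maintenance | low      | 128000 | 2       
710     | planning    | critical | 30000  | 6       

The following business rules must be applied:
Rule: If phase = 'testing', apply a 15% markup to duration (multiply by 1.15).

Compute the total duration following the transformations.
97.0

Step 1: Records with phase = 'testing' have total duration = 40
Step 2: Apply multiplier: 40 × 1.15 = 46.0
Step 3: Other records total: 51
Step 4: Final sum = 46.0 + 51 = 97.0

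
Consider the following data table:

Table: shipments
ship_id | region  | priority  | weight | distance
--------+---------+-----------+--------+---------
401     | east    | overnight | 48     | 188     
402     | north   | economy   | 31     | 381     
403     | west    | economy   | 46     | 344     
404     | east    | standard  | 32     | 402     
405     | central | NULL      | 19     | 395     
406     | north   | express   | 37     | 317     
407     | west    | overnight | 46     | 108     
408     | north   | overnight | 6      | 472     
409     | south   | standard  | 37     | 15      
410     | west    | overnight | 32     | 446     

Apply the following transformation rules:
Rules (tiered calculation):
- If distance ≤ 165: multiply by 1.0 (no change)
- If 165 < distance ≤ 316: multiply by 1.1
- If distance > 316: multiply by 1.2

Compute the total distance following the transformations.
3638.2

Step 1: Tier 1 (distance ≤ 165): 2 records, sum = 123 × 1.0 = 123.0
Step 2: Tier 2 (165 < distance ≤ 316): 1 records, sum = 188 × 1.1 = 206.8
Step 3: Tier 3 (distance > 316): 7 records, sum = 2757 × 1.2 = 3308.4
Step 4: Final sum = 123.0 + 206.8 + 3308.4 = 3638.2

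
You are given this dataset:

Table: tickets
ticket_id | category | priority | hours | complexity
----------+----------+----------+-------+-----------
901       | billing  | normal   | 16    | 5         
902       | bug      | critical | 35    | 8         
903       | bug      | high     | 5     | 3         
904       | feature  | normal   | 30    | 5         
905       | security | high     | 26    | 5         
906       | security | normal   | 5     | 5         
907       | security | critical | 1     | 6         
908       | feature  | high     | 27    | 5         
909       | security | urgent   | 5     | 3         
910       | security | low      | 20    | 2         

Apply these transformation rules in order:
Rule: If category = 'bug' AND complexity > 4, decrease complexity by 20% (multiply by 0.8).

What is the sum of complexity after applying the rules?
45.4

Step 1: Find records where category = 'bug' AND complexity > 4
Step 2: 1 records match, summing to 8
Step 3: After multiplier: 8 × 0.8 = 6.4
Step 4: Unaffected records sum: 39
Step 5: Final sum = 6.4 + 39 = 45.4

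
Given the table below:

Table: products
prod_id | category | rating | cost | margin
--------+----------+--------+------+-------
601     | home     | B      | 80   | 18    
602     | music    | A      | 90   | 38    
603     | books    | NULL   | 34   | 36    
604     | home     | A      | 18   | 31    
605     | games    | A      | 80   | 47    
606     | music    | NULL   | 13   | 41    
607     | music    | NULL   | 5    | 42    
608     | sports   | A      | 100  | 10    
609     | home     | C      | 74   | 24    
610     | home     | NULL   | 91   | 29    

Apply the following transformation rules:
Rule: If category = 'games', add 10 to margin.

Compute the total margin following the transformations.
326

Step 1: Count records where category = 'games': 1
Step 2: Total bonus added: 1 × 10 = 10
Step 3: Original sum of margin: 316
Step 4: Final sum = 316 + 10 = 326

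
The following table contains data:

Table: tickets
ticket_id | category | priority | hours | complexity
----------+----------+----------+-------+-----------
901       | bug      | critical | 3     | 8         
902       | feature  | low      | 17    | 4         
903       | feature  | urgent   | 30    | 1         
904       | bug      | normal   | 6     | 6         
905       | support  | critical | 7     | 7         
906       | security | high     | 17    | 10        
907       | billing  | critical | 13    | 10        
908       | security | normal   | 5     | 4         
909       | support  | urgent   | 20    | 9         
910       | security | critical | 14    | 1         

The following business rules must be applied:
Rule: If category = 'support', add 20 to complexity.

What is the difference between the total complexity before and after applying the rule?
40

Step 1: Original sum of complexity = 60
Step 2: 2 records have category = 'support'
Step 3: Each affected record changes by 20
Step 4: Total change = 2 × 20 = 40
Step 5: New sum = 60 + 40 = 100
Step 6: Difference = |100 - 60| = 40
        (Sum increased by 40)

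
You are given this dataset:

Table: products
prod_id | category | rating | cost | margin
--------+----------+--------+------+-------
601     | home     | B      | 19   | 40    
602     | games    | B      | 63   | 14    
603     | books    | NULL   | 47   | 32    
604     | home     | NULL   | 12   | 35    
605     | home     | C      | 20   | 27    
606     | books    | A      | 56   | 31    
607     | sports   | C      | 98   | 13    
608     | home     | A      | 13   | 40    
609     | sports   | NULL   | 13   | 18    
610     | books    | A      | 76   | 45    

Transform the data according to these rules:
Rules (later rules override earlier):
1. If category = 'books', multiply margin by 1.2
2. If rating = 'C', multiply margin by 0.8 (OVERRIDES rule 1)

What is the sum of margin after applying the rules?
308.6

Step 1: Rule 2 takes priority for records with rating = 'C'
  - 2 records: 40 × 0.8 = 32.0
Step 2: Rule 1 applies to remaining records with category = 'books'
  - 3 records: 108 × 1.2 = 129.6
Step 3: Other records unchanged: 147
Step 4: Final sum = 32.0 + 129.6 + 147 = 308.6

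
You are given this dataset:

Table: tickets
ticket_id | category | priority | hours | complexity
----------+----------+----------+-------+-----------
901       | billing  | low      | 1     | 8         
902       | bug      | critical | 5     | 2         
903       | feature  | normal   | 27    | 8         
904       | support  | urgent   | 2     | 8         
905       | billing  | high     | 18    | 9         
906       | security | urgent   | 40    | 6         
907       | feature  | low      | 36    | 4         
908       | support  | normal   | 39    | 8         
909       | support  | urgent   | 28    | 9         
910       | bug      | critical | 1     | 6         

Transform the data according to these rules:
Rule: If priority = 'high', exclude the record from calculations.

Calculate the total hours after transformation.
179

Step 1: Identify records where priority = 'high'
Step 2: The excluded records sum to 18
Step 3: Original total hours = 197
Step 4: Remaining total = 197 - 18 = 179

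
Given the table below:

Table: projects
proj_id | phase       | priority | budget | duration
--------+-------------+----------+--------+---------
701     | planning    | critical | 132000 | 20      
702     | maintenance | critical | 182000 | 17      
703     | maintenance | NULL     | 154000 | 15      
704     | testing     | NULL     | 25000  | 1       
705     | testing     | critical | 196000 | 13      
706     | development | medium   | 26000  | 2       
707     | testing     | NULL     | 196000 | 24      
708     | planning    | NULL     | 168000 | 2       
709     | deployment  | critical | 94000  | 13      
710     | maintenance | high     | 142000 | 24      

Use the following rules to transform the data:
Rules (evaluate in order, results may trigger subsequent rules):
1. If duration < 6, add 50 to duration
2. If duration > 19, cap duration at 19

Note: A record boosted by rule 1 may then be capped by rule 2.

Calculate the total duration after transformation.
172

Step 1: Apply rule 1 to records with duration < 6
  - 3 records get bonus of 50
  - Of these, 3 records then exceed 19 and get capped
Step 2: Apply rule 2 to records with duration > 19
  - 3 records (original) are capped
Step 3: Calculate final sum = 172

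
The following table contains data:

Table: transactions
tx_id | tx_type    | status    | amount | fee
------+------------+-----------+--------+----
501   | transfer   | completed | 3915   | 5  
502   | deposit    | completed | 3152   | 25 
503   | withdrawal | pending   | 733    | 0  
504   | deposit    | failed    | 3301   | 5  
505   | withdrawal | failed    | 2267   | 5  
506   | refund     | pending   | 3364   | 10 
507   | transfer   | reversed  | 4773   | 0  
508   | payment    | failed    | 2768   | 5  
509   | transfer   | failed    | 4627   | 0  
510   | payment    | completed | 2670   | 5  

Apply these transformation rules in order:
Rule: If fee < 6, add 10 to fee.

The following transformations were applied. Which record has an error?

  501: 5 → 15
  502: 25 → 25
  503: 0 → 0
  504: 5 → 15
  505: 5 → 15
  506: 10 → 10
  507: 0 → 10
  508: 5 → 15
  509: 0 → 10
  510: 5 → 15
Record 503 has an error. The correct transformed value should be 10, not 0.

Step 1: Check each record against the rule
Step 2: Record 503 has fee = 0
Step 3: Since 0 < 6, the bonus should have been applied
Step 4: Correct value = 10, but claimed value = 0
Conclusion: Record 503 has the error.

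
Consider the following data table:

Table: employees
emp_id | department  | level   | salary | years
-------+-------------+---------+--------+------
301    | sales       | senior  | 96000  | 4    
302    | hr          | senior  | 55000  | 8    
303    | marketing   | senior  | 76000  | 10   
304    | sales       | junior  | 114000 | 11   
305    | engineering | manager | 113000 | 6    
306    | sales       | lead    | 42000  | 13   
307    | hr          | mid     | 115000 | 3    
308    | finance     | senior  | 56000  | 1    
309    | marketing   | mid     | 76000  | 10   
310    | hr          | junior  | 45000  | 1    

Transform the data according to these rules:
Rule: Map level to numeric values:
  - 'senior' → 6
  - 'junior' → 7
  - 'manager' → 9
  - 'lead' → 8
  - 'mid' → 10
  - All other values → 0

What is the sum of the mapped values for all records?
75

Step 1: Apply mapping to each record
Step 2: Count by status:
  'senior': 4 records × 6 = 24
  'junior': 2 records × 7 = 14
  'manager': 1 records × 9 = 9
  'lead': 1 records × 8 = 8
  'mid': 2 records × 10 = 20
Step 3: Sum all mapped values = 75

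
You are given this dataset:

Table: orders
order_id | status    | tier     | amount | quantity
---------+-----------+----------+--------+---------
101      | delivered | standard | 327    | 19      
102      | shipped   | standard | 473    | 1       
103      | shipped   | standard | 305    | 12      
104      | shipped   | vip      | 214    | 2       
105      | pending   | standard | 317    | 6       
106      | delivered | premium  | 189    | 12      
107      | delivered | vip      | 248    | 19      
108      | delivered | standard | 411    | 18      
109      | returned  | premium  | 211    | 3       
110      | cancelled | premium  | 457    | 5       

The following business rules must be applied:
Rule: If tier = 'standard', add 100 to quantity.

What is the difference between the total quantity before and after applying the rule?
500

Step 1: Original sum of quantity = 97
Step 2: 5 records have tier = 'standard'
Step 3: Each affected record changes by 100
Step 4: Total change = 5 × 100 = 500
Step 5: New sum = 97 + 500 = 597
Step 6: Difference = |597 - 97| = 500
        (Sum increased by 500)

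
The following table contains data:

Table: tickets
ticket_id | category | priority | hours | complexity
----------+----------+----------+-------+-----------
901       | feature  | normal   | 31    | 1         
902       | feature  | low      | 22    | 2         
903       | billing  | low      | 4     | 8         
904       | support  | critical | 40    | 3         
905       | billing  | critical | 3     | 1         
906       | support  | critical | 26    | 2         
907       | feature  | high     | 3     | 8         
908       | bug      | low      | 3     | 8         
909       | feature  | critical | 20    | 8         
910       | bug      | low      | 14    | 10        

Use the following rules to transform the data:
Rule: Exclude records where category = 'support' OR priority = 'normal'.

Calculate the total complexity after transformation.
45

Step 1: Find records where category = 'support' OR priority = 'normal'
Step 2: 3 records match, summing to 6
Step 3: Original sum: 51
Step 4: Remaining sum = 51 - 6 = 45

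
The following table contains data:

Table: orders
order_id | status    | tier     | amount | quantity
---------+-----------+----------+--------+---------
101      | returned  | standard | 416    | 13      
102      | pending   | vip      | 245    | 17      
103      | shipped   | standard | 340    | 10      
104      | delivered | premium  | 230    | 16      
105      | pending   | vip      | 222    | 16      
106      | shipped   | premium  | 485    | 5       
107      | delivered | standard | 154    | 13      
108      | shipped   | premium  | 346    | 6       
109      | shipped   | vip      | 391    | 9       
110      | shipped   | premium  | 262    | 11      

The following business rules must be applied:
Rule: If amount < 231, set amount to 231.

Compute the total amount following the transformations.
3178

Step 1: 3 records have amount < 231
Step 2: These records originally summed to 606
Step 3: After setting to minimum: 3 × 231 = 693
Step 4: Unaffected records sum: 2485
Step 5: Final sum = 693 + 2485 = 3178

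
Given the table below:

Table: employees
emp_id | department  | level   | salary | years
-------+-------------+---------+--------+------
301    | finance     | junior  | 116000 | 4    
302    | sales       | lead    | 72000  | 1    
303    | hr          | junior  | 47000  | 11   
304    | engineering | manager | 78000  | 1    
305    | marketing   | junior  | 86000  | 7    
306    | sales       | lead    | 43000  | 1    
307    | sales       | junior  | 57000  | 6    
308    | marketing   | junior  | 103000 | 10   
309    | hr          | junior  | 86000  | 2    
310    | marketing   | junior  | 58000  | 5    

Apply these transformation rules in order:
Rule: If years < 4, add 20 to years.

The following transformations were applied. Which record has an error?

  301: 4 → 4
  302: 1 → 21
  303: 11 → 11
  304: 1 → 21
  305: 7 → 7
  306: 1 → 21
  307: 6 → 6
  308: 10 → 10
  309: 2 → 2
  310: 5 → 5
Record 309 has an error. The correct transformed value should be 22, not 2.

Step 1: Check each record against the rule
Step 2: Record 309 has years = 2
Step 3: Since 2 < 4, the bonus should have been applied
Step 4: Correct value = 22, but claimed value = 2
Conclusion: Record 309 has the error.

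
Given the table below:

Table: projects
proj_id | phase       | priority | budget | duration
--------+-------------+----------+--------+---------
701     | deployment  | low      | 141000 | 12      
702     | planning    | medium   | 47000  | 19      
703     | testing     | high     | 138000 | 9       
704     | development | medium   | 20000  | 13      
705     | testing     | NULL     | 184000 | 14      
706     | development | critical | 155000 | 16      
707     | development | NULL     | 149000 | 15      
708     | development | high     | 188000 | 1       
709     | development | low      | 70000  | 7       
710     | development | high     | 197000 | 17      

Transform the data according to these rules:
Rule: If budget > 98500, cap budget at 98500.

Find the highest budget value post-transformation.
98500

Step 1: Original maximum budget = 197000
Step 2: Apply cap at 98500
Step 3: 7 records had budget > 98500 and were capped
Step 4: Maximum after transformation = 98500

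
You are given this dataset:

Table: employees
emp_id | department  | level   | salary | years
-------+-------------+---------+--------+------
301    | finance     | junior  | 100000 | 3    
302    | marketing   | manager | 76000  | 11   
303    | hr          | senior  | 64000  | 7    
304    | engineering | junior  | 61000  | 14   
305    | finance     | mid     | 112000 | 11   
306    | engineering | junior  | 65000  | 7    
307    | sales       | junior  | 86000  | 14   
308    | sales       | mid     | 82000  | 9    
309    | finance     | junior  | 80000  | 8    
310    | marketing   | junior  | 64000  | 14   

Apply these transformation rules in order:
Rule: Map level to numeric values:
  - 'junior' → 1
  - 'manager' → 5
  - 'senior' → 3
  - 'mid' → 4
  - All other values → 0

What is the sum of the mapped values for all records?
22

Step 1: Apply mapping to each record
Step 2: Count by status:
  'junior': 6 records × 1 = 6
  'manager': 1 records × 5 = 5
  'senior': 1 records × 3 = 3
  'mid': 2 records × 4 = 8
Step 3: Sum all mapped values = 22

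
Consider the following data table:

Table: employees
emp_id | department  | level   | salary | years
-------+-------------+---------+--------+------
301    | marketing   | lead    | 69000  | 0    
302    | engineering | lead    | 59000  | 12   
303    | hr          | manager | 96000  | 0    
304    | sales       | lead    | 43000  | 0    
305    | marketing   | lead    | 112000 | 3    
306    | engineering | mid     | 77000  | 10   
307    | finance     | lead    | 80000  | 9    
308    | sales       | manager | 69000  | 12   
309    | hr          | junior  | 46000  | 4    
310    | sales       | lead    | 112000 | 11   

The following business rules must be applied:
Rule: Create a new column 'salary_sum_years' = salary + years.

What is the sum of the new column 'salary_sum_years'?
763061

Step 1: For each record, compute salary + years
Example calculations:
  69000 + 0 = 69000
  59000 + 12 = 59012
  96000 + 0 = 96000
  ...
Step 2: Sum all derived values
Step 3: Total = 763061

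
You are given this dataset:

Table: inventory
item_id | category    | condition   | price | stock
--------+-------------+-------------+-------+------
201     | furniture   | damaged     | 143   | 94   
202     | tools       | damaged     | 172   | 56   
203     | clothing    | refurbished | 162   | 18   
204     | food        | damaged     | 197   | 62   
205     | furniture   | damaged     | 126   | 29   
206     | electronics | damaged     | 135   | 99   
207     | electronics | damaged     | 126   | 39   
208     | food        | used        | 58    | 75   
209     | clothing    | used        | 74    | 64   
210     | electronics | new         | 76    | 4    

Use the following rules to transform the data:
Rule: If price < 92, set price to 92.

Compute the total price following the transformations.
1337

Step 1: 3 records have price < 92
Step 2: These records originally summed to 208
Step 3: After setting to minimum: 3 × 92 = 276
Step 4: Unaffected records sum: 1061
Step 5: Final sum = 276 + 1061 = 1337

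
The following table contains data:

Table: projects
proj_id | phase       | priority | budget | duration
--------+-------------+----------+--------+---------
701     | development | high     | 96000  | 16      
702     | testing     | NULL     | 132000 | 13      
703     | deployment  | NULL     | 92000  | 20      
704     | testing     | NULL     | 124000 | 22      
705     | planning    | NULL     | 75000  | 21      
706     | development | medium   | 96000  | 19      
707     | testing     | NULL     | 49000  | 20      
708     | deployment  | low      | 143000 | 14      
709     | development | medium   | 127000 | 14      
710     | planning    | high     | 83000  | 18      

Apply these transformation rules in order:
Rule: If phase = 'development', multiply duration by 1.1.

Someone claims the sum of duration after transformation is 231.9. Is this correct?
No, the correct result is 181.9.

Step 1: Calculate the correct sum after transformation
Step 2: Apply multiplier 1.1 to records where phase = 'development'
Step 3: Correct result = 181.9
Step 4: Claimed result = 231.9
Step 5: 181.9 ≠ 231.9
Conclusion: The claimed result is incorrect. The correct answer is 181.9.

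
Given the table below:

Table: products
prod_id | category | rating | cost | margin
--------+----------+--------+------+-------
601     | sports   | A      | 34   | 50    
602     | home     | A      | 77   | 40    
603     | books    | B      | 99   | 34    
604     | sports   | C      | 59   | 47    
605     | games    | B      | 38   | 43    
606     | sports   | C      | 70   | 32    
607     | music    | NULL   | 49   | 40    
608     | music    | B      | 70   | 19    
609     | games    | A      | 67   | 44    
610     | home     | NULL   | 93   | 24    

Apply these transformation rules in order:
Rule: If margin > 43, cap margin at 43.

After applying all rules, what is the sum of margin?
361

Step 1: 3 records have margin > 43
Step 2: These records originally summed to 141
Step 3: After capping: 3 × 43 = 129
Step 4: Unaffected records sum: 232
Step 5: Final sum = 129 + 232 = 361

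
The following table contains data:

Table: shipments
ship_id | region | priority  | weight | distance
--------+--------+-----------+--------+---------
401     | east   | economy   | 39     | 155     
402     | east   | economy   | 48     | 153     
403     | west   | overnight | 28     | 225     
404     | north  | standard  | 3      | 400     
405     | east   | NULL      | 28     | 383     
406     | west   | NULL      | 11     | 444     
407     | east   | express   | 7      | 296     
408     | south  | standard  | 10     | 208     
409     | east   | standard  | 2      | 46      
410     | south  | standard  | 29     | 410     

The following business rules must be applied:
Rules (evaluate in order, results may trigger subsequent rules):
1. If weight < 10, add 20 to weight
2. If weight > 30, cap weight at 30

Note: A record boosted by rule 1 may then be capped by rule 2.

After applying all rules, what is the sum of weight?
238

Step 1: Apply rule 1 to records with weight < 10
  - 3 records get bonus of 20
  - Of these, 0 records then exceed 30 and get capped
Step 2: Apply rule 2 to records with weight > 30
  - 2 records (original) are capped
Step 3: Calculate final sum = 238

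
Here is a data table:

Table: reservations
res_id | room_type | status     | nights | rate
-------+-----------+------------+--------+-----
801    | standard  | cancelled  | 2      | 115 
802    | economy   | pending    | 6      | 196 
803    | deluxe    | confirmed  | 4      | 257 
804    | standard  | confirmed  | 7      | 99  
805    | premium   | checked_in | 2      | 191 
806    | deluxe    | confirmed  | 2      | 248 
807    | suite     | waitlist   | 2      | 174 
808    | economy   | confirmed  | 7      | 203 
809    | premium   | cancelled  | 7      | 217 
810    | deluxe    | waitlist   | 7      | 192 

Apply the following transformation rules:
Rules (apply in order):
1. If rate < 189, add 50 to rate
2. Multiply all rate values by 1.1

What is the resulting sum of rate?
2246.2

Step 1: Apply Rule 1 - Add 50 to records with rate < 189
  - 3 records affected: 388 + (3 × 50) = 538
  - Unaffected records: 1504
  - Sum after Rule 1: 2042
Step 2: Apply Rule 2 - Multiply all by 1.1
  - 2042 × 1.1 = 2246.2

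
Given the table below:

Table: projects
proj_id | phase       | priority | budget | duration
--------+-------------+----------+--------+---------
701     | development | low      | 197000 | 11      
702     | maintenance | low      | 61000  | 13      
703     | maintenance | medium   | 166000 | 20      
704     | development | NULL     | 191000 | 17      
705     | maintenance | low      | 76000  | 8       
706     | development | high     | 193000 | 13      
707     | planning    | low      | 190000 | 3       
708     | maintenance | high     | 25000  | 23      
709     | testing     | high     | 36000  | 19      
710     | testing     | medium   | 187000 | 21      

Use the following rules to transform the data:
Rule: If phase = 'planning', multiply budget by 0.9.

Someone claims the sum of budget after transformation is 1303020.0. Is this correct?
No, the correct result is 1303000.0.

Step 1: Calculate the correct sum after transformation
Step 2: Apply multiplier 0.9 to records where phase = 'planning'
Step 3: Correct result = 1303000.0
Step 4: Claimed result = 1303020.0
Step 5: 1303000.0 ≠ 1303020.0
Conclusion: The claimed result is incorrect. The correct answer is 1303000.0.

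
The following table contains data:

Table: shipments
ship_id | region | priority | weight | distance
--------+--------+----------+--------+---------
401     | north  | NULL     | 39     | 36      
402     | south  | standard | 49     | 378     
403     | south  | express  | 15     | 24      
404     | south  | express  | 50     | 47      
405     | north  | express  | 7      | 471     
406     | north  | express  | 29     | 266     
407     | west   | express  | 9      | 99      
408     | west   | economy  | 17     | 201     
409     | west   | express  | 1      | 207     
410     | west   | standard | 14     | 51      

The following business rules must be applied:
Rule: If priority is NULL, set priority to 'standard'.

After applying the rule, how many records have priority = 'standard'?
3

Step 1: Count records where priority IS NULL
Step 2: Found 1 records with NULL priority
Step 3: These records will have priority set to 'standard'
Step 4: Records already having priority = 'standard': 2
Step 5: Answer: 1 + 2 = 3 records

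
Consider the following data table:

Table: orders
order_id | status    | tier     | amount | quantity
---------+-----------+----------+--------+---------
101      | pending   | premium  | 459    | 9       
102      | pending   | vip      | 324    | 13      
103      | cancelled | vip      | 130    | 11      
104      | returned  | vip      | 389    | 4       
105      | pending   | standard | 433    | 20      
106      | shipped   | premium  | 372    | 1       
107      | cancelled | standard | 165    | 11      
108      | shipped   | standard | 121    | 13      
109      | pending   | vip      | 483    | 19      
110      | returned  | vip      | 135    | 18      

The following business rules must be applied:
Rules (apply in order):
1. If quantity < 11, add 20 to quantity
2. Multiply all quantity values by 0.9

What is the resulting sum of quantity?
161.1

Step 1: Apply Rule 1 - Add 20 to records with quantity < 11
  - 3 records affected: 14 + (3 × 20) = 74
  - Unaffected records: 105
  - Sum after Rule 1: 179
Step 2: Apply Rule 2 - Multiply all by 0.9
  - 179 × 0.9 = 161.1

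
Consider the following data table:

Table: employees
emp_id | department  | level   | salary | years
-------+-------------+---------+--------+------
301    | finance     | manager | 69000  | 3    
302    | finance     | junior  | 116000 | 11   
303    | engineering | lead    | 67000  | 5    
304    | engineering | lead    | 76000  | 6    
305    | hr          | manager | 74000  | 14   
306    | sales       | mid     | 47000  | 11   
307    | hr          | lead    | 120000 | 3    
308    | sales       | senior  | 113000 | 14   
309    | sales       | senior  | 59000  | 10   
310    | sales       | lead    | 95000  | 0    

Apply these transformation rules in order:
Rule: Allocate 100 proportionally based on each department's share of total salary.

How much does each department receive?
engineering: 17.11, finance: 22.13, hr: 23.21, sales: 37.56

Step 1: Calculate total salary = 836000
Step 2: Calculate each department's proportion:
  engineering: 143000/836000 = 17.11% → 17.11
  finance: 185000/836000 = 22.13% → 22.13
  hr: 194000/836000 = 23.21% → 23.21
  sales: 314000/836000 = 37.56% → 37.56
Step 3: Verify: sum of allocations ≈ 100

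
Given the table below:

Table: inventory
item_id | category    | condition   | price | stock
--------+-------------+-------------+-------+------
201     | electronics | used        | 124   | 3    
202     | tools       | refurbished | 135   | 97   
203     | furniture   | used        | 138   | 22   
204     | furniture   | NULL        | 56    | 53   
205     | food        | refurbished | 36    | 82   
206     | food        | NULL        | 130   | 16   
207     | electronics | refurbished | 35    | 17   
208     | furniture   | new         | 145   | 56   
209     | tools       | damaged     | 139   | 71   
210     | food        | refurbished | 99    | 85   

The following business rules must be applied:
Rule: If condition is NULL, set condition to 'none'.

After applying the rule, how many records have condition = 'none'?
2

Step 1: Count records where condition IS NULL
Step 2: Found 2 records with NULL condition
Step 3: These records will have condition set to 'none'
Step 4: Records already having condition = 'none': 0
Step 5: Answer: 2 + 0 = 2 records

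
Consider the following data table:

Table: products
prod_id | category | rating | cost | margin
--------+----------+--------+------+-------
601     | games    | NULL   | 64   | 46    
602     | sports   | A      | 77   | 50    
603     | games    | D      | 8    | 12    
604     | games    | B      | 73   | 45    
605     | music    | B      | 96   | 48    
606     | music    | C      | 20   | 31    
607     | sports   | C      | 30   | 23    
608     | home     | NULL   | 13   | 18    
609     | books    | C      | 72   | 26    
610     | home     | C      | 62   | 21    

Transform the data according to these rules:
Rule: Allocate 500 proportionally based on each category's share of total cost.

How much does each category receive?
books: 69.9, games: 140.78, home: 72.82, music: 112.62, sports: 103.88

Step 1: Calculate total cost = 515
Step 2: Calculate each category's proportion:
  books: 72/515 = 13.98% → 69.9
  games: 145/515 = 28.16% → 140.78
  home: 75/515 = 14.56% → 72.82
  music: 116/515 = 22.52% → 112.62
  sports: 107/515 = 20.78% → 103.88
Step 3: Verify: sum of allocations ≈ 500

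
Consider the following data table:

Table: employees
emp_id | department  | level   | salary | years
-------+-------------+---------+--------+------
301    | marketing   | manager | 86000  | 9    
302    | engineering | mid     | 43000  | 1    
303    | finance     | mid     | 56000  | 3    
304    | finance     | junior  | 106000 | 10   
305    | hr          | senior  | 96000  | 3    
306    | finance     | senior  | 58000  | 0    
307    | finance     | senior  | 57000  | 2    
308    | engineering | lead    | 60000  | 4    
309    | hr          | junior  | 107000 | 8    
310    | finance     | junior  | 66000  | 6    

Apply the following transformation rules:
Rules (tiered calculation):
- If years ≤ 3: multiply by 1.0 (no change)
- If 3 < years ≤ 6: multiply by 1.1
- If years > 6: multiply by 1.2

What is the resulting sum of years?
52.4

Step 1: Tier 1 (years ≤ 3): 5 records, sum = 9 × 1.0 = 9.0
Step 2: Tier 2 (3 < years ≤ 6): 2 records, sum = 10 × 1.1 = 11.0
Step 3: Tier 3 (years > 6): 3 records, sum = 27 × 1.2 = 32.4
Step 4: Final sum = 9.0 + 11.0 + 32.4 = 52.4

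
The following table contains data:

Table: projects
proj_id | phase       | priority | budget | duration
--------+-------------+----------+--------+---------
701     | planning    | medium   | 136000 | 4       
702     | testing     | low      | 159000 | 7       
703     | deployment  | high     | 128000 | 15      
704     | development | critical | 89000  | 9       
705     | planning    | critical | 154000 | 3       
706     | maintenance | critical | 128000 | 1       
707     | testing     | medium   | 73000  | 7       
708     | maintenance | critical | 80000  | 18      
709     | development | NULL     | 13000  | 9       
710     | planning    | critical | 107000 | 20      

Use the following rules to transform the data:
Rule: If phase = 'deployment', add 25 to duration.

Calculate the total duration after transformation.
118

Step 1: Count records where phase = 'deployment': 1
Step 2: Total bonus added: 1 × 25 = 25
Step 3: Original sum of duration: 93
Step 4: Final sum = 93 + 25 = 118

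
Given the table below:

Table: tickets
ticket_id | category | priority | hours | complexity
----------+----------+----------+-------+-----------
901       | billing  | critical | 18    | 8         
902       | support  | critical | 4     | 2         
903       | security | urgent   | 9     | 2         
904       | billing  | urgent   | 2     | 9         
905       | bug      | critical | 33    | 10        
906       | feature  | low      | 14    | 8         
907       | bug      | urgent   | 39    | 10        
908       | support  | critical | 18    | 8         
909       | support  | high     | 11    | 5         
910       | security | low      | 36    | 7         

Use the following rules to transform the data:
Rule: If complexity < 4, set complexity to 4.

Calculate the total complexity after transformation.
73

Step 1: 2 records have complexity < 4
Step 2: These records originally summed to 4
Step 3: After setting to minimum: 2 × 4 = 8
Step 4: Unaffected records sum: 65
Step 5: Final sum = 8 + 65 = 73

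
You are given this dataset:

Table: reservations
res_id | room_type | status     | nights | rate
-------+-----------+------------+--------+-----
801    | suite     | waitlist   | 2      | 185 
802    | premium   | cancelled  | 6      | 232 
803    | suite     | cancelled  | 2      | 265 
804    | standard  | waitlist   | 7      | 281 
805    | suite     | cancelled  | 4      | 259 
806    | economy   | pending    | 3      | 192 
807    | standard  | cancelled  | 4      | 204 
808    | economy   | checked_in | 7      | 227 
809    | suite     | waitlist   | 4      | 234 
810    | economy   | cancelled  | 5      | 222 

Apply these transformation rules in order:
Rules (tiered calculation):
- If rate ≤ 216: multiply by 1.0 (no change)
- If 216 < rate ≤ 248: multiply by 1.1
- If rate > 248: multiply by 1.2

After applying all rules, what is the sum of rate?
2553.5

Step 1: Tier 1 (rate ≤ 216): 3 records, sum = 581 × 1.0 = 581.0
Step 2: Tier 2 (216 < rate ≤ 248): 4 records, sum = 915 × 1.1 = 1006.5
Step 3: Tier 3 (rate > 248): 3 records, sum = 805 × 1.2 = 966.0
Step 4: Final sum = 581.0 + 1006.5 + 966.0 = 2553.5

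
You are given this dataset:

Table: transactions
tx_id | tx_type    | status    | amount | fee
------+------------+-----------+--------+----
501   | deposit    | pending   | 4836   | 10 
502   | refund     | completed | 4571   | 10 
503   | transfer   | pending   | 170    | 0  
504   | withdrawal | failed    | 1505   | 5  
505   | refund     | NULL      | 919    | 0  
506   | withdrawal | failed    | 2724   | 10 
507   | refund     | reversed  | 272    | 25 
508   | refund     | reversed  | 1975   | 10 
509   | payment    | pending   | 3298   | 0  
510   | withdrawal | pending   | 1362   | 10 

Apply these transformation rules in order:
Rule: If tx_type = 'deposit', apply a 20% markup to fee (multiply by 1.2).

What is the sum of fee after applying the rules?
82.0

Step 1: Records with tx_type = 'deposit' have total fee = 10
Step 2: Apply multiplier: 10 × 1.2 = 12.0
Step 3: Other records total: 70
Step 4: Final sum = 12.0 + 70 = 82.0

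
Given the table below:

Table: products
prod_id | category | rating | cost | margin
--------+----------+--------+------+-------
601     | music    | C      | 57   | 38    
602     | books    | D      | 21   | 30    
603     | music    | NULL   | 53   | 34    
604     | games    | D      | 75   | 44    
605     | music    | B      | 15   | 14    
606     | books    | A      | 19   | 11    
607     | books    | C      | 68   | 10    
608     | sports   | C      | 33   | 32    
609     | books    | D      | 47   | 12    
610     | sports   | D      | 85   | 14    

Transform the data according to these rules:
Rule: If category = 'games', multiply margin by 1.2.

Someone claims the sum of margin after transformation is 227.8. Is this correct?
No, the correct result is 247.8.

Step 1: Calculate the correct sum after transformation
Step 2: Apply multiplier 1.2 to records where category = 'games'
Step 3: Correct result = 247.8
Step 4: Claimed result = 227.8
Step 5: 247.8 ≠ 227.8
Conclusion: The claimed result is incorrect. The correct answer is 247.8.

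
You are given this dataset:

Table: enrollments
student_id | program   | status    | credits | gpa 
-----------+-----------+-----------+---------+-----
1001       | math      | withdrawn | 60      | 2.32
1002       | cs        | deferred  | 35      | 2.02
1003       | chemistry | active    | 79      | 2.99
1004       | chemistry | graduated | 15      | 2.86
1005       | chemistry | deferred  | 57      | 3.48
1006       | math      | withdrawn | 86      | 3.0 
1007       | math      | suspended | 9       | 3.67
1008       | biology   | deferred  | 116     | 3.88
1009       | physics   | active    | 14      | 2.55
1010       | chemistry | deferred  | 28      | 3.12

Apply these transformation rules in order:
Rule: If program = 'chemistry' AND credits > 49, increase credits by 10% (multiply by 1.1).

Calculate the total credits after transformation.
512.6

Step 1: Find records where program = 'chemistry' AND credits > 49
Step 2: 2 records match, summing to 136
Step 3: After multiplier: 136 × 1.1 = 149.6
Step 4: Unaffected records sum: 363
Step 5: Final sum = 149.6 + 363 = 512.6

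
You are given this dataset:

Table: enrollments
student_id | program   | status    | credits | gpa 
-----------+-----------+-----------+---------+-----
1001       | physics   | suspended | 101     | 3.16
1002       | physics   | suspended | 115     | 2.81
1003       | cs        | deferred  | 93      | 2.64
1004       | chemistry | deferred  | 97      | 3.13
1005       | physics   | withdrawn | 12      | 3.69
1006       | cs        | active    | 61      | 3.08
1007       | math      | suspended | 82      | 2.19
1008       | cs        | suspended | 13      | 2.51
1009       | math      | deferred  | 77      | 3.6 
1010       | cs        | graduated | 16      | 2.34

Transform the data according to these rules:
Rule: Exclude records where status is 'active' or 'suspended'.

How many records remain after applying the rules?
5

Step 1: Count records to exclude
  - 1 (active) + 4 (suspended) = 5 records
Step 2: Total records: 10
Step 3: Remaining = 10 - 5 = 5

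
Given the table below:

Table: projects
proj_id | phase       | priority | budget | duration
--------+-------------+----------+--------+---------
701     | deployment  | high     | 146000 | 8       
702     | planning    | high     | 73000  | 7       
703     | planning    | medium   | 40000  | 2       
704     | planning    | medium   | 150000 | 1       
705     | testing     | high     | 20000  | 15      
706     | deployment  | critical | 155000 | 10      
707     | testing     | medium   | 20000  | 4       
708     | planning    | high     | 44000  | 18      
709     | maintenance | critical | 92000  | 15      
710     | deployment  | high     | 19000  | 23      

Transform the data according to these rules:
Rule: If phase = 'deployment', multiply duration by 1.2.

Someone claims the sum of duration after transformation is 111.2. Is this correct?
Yes, the result is correct.

Step 1: Calculate the correct sum after transformation
Step 2: Apply multiplier 1.2 to records where phase = 'deployment'
Step 3: Correct result = 111.2
Step 4: Claimed result = 111.2
Step 5: 111.2 = 111.2 ✓
Conclusion: The claimed result is correct.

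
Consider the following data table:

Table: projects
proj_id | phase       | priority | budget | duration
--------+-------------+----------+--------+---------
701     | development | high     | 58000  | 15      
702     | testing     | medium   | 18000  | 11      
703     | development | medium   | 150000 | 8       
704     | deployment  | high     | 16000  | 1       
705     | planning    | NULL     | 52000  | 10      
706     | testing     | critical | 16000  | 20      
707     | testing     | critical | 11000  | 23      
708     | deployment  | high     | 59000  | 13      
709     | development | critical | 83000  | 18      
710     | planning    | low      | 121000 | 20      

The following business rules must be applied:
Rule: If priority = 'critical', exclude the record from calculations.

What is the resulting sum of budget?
474000

Step 1: Identify records where priority = 'critical'
Step 2: The excluded records sum to 110000
Step 3: Original total budget = 584000
Step 4: Remaining total = 584000 - 110000 = 474000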